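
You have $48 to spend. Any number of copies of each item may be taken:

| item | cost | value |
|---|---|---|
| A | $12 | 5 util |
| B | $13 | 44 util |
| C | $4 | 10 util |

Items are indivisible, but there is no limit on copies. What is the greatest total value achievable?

152 util

Best value-per-unit is B at 44/13; filling with it alone gives 3×44 = 132.
Optimal mix: 3×B + 2×C → cost 47, value 152.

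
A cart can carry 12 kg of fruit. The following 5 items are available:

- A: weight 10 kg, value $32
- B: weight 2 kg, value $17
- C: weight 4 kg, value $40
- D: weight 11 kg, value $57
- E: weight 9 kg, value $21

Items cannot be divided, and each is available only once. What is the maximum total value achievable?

$57

Check high-value combinations within 12 kg:
- B+C: weight 2+4=6, value 17+40=57
- D: weight 11, value 57
- A+B: weight 10+2=12, value 32+17=49
- C: weight 4, value 40
- B+E: weight 2+9=11, value 17+21=38
Best: $57.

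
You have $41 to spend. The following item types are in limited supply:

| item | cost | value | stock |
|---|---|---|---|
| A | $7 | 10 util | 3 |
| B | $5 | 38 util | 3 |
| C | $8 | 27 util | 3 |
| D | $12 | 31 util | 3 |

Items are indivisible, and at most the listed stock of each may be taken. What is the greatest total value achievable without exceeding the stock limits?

Top feasible selections:
- 3×B + 3×C: cost 39, value 195
- 1×A + 3×B + 2×C: cost 38, value 178
- 3×B + 2×D: cost 39, value 176
Best: 195 util.

195 util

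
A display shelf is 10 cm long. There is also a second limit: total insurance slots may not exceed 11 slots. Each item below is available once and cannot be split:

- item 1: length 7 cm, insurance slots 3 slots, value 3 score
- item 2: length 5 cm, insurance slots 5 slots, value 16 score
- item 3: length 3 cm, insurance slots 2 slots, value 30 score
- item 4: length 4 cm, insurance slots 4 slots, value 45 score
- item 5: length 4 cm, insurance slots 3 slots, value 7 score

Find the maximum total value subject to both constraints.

75 score

Feasible sets respecting both limits:
- item 3+item 4: length 7, insurance slots 6, value 75
- item 2+item 4: length 9, insurance slots 9, value 61
- item 4+item 5: length 8, insurance slots 7, value 52
Best: 75 score.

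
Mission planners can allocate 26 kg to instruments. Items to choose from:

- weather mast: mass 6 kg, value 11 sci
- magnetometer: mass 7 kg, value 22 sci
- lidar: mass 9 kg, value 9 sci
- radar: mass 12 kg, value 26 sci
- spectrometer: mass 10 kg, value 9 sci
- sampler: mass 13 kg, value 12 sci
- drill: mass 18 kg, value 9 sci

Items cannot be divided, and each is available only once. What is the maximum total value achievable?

59 sci

Check high-value combinations within 26 kg:
- weather mast+magnetometer+radar: mass 6+7+12=25, value 11+22+26=59
- magnetometer+radar: mass 7+12=19, value 22+26=48
- weather mast+magnetometer+sampler: mass 6+7+13=26, value 11+22+12=45
- weather mast+magnetometer+lidar: mass 6+7+9=22, value 11+22+9=42
Best: 59 sci.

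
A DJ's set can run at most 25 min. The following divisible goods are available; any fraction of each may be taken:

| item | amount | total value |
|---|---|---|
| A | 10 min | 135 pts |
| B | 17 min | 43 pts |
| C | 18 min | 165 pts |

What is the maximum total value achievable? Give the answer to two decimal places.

272.50

Take in order of value per unit:
- A (135/10 per unit): all 10 → value 135, running total 135.00
- C (165/18 per unit): 15 of 18 → value 15×165/18 = 137.5000, running total 272.50
Total 272.50.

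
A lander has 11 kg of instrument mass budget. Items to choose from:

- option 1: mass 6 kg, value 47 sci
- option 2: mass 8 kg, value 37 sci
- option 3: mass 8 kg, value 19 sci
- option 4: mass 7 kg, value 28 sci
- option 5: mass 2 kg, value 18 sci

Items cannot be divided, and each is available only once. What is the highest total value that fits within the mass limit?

65 sci

This is a 0/1 knapsack; check combinations near the capacity.
- option 1+option 5: mass 6+2=8, value 47+18=65
- option 2+option 5: mass 8+2=10, value 37+18=55
- option 1: mass 6, value 47
Best: 65 sci.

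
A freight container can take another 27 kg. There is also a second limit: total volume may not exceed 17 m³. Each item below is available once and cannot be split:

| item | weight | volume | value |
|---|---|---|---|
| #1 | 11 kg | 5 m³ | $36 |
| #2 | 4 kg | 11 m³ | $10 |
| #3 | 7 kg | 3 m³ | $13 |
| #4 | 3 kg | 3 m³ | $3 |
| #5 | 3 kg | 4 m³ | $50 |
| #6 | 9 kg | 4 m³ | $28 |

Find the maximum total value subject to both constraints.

Feasible sets respecting both limits:
- #1+#4+#5+#6: weight 26, volume 16, value 117
- #1+#5+#6: weight 23, volume 13, value 114
- #1+#3+#4+#5: weight 24, volume 15, value 102
Best: $117.

$117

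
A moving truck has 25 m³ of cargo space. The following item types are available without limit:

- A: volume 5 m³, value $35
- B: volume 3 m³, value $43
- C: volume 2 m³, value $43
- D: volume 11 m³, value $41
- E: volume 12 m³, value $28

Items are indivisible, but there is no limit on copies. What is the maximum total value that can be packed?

$516

Best value-per-unit is C at 43/2; filling with it alone gives 12×43 = 516.
Optimal mix: 1×B + 11×C → volume 25, value 516.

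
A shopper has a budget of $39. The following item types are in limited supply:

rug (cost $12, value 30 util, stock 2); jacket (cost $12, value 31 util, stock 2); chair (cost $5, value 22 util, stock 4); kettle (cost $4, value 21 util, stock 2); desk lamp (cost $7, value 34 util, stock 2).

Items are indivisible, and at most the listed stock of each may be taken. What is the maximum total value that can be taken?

Top feasible selections:
- 4×chair + 1×kettle + 2×desk lamp: cost 38, value 177
- 3×chair + 2×kettle + 2×desk lamp: cost 37, value 176
- 4×chair + 2×kettle + 1×desk lamp: cost 35, value 164
- 1×jacket + 1×chair + 2×kettle + 2×desk lamp: cost 39, value 163
Best: 177 util.

177 util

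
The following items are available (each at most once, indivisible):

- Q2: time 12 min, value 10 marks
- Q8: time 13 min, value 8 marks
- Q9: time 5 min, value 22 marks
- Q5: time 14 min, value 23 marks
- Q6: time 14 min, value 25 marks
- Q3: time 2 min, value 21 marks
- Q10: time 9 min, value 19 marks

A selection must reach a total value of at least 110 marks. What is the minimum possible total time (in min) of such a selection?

44

Subsets with value ≥ 110, sorted by total time:
- Q9+Q5+Q6+Q3+Q10: time 44, value 110
- Q2+Q9+Q5+Q6+Q3+Q10: time 56, value 120
- Q8+Q9+Q5+Q6+Q3+Q10: time 57, value 118
Minimum time: 44 min.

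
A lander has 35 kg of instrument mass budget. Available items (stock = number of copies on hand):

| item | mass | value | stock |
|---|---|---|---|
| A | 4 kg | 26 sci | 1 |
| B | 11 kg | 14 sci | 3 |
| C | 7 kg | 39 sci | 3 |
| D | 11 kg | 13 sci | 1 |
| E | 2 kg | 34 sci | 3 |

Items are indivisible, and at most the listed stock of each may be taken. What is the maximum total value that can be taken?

245 sci

Best selections within mass 35 and stock limits:
- 1×A + 3×C + 3×E: mass 31, value 245
- 1×A + 1×B + 2×C + 3×E: mass 35, value 220
- 3×C + 3×E: mass 27, value 219
- 1×A + 2×C + 1×D + 3×E: mass 35, value 219
Best: 245 sci.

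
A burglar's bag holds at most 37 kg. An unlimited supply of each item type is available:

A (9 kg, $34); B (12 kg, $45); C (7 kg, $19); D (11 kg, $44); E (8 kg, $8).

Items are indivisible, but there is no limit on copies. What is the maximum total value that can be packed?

$136

Best value-per-unit is D at 44/11; filling with it alone gives 3×44 = 132.
Optimal mix: 4×A → weight 36, value 136.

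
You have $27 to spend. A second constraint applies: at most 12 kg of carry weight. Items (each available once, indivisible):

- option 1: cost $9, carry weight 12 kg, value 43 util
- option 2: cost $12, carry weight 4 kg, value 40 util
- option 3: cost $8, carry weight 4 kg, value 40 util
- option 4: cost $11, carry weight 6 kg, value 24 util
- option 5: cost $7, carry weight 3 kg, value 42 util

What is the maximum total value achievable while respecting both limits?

122 util

Feasible sets respecting both limits:
- option 2+option 3+option 5: cost 27, carry weight 11, value 122
- option 2+option 5: cost 19, carry weight 7, value 82
- option 3+option 5: cost 15, carry weight 7, value 82
Best: 122 util.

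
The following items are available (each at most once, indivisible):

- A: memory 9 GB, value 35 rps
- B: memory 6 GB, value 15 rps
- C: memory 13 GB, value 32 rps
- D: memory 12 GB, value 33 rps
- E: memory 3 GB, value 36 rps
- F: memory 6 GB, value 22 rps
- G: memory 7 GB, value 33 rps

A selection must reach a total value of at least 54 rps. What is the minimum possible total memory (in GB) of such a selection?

9

Subsets with value ≥ 54, sorted by total memory:
- E+F: memory 9, value 58
- E+G: memory 10, value 69
Minimum memory: 9 GB.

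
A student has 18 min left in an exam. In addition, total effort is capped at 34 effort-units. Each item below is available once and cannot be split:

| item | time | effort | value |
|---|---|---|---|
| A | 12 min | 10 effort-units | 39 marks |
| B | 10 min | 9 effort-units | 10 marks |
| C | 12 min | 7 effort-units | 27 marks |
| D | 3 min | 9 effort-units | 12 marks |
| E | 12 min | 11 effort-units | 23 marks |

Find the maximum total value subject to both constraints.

Feasible sets respecting both limits:
- A+D: time 15, effort 19, value 51
- A: time 12, effort 10, value 39
- C+D: time 15, effort 16, value 39
Best: 51 marks.

51 marks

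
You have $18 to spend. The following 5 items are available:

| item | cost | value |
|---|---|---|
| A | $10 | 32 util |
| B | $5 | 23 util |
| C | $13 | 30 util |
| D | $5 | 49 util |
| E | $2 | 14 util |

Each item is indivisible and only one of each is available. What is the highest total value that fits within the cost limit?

Check high-value combinations within $18:
- A+D+E: cost 10+5+2=17, value 32+49+14=95
- B+D+E: cost 5+5+2=12, value 23+49+14=86
- A+D: cost 10+5=15, value 32+49=81
- C+D: cost 13+5=18, value 30+49=79
- B+D: cost 5+5=10, value 23+49=72
Best: 95 util.

95 util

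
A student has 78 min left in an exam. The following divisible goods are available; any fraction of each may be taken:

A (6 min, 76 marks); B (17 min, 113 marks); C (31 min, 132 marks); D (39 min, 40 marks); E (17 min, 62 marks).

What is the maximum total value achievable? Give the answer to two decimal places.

390.18

Take in order of value per unit:
- A (76/6 per unit): all 6 → value 76, running total 76.00
- B (113/17 per unit): all 17 → value 113, running total 189.00
- C (132/31 per unit): all 31 → value 132, running total 321.00
- E (62/17 per unit): all 17 → value 62, running total 383.00
- D (40/39 per unit): 7 of 39 → value 7×40/39 = 7.1795, running total 390.18
Total 390.18.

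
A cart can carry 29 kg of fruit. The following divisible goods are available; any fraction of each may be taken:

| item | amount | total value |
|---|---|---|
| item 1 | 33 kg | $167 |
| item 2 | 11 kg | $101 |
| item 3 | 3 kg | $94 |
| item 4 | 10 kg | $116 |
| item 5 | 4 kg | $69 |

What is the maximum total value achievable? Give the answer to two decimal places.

385.06

Take in order of value per unit:
- item 3 (94/3 per unit): all 3 → value 94, running total 94.00
- item 5 (69/4 per unit): all 4 → value 69, running total 163.00
- item 4 (116/10 per unit): all 10 → value 116, running total 279.00
- item 2 (101/11 per unit): all 11 → value 101, running total 380.00
- item 1 (167/33 per unit): 1 of 33 → value 1×167/33 = 5.0606, running total 385.06
Total 385.06.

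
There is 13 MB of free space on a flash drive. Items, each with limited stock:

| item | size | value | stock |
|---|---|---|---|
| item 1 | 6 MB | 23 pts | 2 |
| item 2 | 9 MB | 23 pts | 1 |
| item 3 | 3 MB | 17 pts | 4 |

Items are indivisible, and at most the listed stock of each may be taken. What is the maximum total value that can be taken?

Top feasible selections:
- 4×item 3: size 12, value 68
- 1×item 1 + 2×item 3: size 12, value 57
- 3×item 3: size 9, value 51
Best: 68 pts.

68 pts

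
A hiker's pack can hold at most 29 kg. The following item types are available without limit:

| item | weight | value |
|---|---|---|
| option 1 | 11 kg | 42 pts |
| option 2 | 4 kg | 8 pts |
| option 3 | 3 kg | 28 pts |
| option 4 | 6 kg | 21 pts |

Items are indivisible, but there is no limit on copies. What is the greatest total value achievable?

Best value-per-unit is option 3 at 28/3, and filling with it alone uses weight 9×3=27. No mix of the others beats 9×28 = 252.

252 pts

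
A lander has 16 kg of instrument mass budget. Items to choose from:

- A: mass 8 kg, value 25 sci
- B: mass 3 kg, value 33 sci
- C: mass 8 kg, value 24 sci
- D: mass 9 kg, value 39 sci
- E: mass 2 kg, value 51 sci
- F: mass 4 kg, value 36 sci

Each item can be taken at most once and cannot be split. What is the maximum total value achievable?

This is a 0/1 knapsack; check combinations near the capacity.
- D+E+F: mass 9+2+4=15, value 39+51+36=126
- B+D+E: mass 3+9+2=14, value 33+39+51=123
- B+E+F: mass 3+2+4=9, value 33+51+36=120
Best: 126 sci.

126 sci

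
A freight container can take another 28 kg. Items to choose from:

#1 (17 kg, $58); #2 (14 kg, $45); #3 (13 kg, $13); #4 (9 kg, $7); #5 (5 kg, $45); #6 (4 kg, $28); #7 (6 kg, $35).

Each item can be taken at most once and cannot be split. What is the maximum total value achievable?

Check high-value combinations within 28 kg:
- #1+#5+#7: weight 17+5+6=28, value 58+45+35=138
- #1+#5+#6: weight 17+5+4=26, value 58+45+28=131
- #2+#5+#7: weight 14+5+6=25, value 45+45+35=125
- #1+#6+#7: weight 17+4+6=27, value 58+28+35=121
- #3+#5+#6+#7: weight 13+5+4+6=28, value 13+45+28+35=121
Best: $138.

$138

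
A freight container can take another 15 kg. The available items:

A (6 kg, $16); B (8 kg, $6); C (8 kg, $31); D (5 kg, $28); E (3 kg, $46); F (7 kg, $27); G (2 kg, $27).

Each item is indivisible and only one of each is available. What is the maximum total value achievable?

$104

Check high-value combinations within 15 kg:
- C+E+G: weight 8+3+2=13, value 31+46+27=104
- D+E+G: weight 5+3+2=10, value 28+46+27=101
- D+E+F: weight 5+3+7=15, value 28+46+27=101
Best: $104.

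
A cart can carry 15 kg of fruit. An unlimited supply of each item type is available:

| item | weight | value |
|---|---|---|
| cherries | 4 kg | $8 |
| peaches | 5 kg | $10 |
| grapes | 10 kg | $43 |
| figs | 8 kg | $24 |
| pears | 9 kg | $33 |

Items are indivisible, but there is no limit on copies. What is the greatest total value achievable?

Best value-per-unit is grapes at 43/10; filling with it alone gives 1×43 = 43.
Optimal mix: 1×peaches + 1×grapes → weight 15, value 53.

$53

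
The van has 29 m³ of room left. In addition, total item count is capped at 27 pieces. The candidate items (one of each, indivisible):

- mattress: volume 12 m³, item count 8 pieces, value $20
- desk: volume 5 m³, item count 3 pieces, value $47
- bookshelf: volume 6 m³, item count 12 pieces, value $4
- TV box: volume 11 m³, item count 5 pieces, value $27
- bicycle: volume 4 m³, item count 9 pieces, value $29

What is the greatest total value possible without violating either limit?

$103

Feasible sets respecting both limits:
- desk+TV box+bicycle: volume 20, item count 17, value 103
- mattress+desk+bicycle: volume 21, item count 20, value 96
- mattress+desk+TV box: volume 28, item count 16, value 94
- desk+bookshelf+bicycle: volume 15, item count 24, value 80
Best: $103.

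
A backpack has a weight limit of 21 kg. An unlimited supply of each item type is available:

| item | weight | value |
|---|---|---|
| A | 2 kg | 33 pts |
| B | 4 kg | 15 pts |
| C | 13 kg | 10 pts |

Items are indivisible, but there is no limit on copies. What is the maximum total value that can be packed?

Best value-per-unit is A at 33/2, and filling with it alone uses weight 10×2=20. No mix of the others beats 10×33 = 330.

330 pts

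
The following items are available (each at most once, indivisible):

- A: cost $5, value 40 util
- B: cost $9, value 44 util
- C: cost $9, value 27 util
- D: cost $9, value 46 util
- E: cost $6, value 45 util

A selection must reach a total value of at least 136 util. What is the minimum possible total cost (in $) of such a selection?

29

Subsets with value ≥ 136, sorted by total cost:
- A+B+D+E: cost 29, value 175
- A+C+D+E: cost 29, value 158
- A+B+C+E: cost 29, value 156
- A+B+C+D: cost 32, value 157
Minimum cost: 29 $.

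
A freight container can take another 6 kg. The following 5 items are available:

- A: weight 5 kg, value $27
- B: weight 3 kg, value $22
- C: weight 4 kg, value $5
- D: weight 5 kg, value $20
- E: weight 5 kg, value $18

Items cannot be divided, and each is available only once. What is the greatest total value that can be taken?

This is a 0/1 knapsack; check combinations near the capacity.
- A: weight 5, value 27
- B: weight 3, value 22
- D: weight 5, value 20
- E: weight 5, value 18
Best: $27.

$27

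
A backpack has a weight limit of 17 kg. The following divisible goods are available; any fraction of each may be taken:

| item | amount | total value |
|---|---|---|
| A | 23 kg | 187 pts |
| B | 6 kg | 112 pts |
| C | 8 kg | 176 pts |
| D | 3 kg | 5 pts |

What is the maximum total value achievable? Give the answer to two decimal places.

312.39

Take in order of value per unit:
- C (176/8 per unit): all 8 → value 176, running total 176.00
- B (112/6 per unit): all 6 → value 112, running total 288.00
- A (187/23 per unit): 3 of 23 → value 3×187/23 = 24.3913, running total 312.39
Total 312.39.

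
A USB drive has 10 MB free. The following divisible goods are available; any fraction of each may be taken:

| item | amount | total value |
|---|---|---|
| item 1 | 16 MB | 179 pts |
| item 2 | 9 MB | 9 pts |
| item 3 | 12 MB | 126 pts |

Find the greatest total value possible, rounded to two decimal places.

111.88

Take in order of value per unit:
- item 1 (179/16 per unit): 10 of 16 → value 10×179/16 = 111.8750, running total 111.88
Total 111.88.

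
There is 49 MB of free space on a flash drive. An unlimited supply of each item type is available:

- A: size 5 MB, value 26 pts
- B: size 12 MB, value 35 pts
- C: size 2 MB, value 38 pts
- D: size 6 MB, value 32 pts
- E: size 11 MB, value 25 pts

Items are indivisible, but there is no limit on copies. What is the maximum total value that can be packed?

Best value-per-unit is C at 38/2, and filling with it alone uses size 24×2=48. No mix of the others beats 24×38 = 912.

912 pts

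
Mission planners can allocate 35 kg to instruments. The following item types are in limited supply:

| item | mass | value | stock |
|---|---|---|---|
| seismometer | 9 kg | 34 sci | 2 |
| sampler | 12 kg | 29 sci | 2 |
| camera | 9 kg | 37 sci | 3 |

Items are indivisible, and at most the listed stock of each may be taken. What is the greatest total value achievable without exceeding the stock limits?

111 sci

Top feasible selections:
- 3×camera: mass 27, value 111
- 1×seismometer + 2×camera: mass 27, value 108
- 2×seismometer + 1×camera: mass 27, value 105
- 1×sampler + 2×camera: mass 30, value 103
Best: 111 sci.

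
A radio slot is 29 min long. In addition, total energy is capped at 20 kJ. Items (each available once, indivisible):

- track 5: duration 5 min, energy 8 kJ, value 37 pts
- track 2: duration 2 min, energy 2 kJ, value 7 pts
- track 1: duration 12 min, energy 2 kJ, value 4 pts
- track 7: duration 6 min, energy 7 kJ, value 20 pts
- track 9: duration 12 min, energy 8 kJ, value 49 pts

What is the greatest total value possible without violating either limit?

93 pts

Feasible sets respecting both limits:
- track 5+track 2+track 9: duration 19, energy 18, value 93
- track 5+track 1+track 9: duration 29, energy 18, value 90
- track 5+track 9: duration 17, energy 16, value 86
Best: 93 pts.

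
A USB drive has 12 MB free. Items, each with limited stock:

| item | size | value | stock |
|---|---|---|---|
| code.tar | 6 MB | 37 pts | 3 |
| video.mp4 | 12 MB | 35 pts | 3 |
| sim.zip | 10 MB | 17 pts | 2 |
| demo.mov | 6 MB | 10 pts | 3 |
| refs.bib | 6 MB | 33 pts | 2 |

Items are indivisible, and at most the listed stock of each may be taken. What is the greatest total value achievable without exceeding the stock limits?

74 pts

Best selections within size 12 and stock limits:
- 2×code.tar: size 12, value 74
- 1×code.tar + 1×refs.bib: size 12, value 70
- 2×refs.bib: size 12, value 66
Best: 74 pts.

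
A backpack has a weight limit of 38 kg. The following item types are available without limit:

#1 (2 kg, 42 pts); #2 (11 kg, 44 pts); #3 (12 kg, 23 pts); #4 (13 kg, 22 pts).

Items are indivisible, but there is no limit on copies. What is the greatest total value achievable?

798 pts

Best value-per-unit is #1 at 42/2, and filling with it alone uses weight 19×2=38. No mix of the others beats 19×42 = 798.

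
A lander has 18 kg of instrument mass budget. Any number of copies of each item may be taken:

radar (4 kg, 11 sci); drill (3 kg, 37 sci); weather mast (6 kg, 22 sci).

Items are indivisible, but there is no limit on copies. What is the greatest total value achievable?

Best value-per-unit is drill at 37/3, and filling with it alone uses mass 6×3=18. No mix of the others beats 6×37 = 222.

222 sci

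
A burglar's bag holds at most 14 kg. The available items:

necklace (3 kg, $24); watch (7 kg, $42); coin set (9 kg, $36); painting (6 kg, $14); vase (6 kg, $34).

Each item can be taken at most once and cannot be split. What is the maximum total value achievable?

$76

This is a 0/1 knapsack; check combinations near the capacity.
- watch+vase: weight 7+6=13, value 42+34=76
- necklace+watch: weight 3+7=10, value 24+42=66
- necklace+coin set: weight 3+9=12, value 24+36=60
Best: $76.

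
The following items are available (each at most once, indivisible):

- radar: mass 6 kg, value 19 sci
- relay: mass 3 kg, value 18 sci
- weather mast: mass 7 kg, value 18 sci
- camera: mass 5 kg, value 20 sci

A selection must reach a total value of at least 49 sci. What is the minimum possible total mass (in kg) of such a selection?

14

Subsets with value ≥ 49, sorted by total mass:
- radar+relay+camera: mass 14, value 57
- relay+weather mast+camera: mass 15, value 56
Minimum mass: 14 kg.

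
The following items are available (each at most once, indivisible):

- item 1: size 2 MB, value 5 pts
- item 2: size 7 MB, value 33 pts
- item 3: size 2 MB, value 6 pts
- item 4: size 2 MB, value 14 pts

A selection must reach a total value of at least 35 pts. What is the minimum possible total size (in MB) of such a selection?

9

Subsets with value ≥ 35, sorted by total size:
- item 2+item 4: size 9, value 47
- item 2+item 3: size 9, value 39
Minimum size: 9 MB.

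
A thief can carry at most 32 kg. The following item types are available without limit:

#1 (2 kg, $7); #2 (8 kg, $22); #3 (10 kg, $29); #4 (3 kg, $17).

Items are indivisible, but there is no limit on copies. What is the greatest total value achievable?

Best value-per-unit is #4 at 17/3; filling with it alone gives 10×17 = 170.
Optimal mix: 1×#1 + 10×#4 → weight 32, value 177.

$177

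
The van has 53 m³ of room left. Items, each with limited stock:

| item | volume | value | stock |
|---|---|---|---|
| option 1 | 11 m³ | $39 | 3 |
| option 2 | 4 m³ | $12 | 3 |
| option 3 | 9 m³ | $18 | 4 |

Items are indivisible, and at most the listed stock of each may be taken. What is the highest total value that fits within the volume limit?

$159

Top feasible selections:
- 3×option 1 + 2×option 2 + 1×option 3: volume 50, value 159
- 3×option 1 + 3×option 2: volume 45, value 153
- 3×option 1 + 2×option 3: volume 51, value 153
- 2×option 1 + 3×option 2 + 2×option 3: volume 52, value 150
Best: $159.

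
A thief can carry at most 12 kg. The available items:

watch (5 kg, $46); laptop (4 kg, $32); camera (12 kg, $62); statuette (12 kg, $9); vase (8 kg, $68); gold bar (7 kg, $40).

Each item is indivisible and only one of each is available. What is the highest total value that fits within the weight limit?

$100

Check high-value combinations within 12 kg:
- laptop+vase: weight 4+8=12, value 32+68=100
- watch+gold bar: weight 5+7=12, value 46+40=86
- watch+laptop: weight 5+4=9, value 46+32=78
- laptop+gold bar: weight 4+7=11, value 32+40=72
- vase: weight 8, value 68
Best: $100.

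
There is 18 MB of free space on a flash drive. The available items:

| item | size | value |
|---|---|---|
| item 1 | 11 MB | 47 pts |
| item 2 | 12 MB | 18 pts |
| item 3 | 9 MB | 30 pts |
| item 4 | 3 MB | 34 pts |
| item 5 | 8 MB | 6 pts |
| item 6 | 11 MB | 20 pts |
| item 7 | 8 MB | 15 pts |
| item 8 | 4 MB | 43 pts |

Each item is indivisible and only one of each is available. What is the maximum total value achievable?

This is a 0/1 knapsack; check combinations near the capacity.
- item 1+item 4+item 8: size 11+3+4=18, value 47+34+43=124
- item 3+item 4+item 8: size 9+3+4=16, value 30+34+43=107
- item 4+item 6+item 8: size 3+11+4=18, value 34+20+43=97
- item 4+item 7+item 8: size 3+8+4=15, value 34+15+43=92
Best: 124 pts.

124 pts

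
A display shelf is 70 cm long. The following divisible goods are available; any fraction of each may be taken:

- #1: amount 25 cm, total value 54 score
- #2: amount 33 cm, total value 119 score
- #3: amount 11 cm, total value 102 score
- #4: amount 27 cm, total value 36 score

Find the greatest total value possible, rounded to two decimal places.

Take in order of value per unit:
- #3 (102/11 per unit): all 11 → value 102, running total 102.00
- #2 (119/33 per unit): all 33 → value 119, running total 221.00
- #1 (54/25 per unit): all 25 → value 54, running total 275.00
- #4 (36/27 per unit): 1 of 27 → value 1×36/27 = 1.3333, running total 276.33
Total 276.33.

276.33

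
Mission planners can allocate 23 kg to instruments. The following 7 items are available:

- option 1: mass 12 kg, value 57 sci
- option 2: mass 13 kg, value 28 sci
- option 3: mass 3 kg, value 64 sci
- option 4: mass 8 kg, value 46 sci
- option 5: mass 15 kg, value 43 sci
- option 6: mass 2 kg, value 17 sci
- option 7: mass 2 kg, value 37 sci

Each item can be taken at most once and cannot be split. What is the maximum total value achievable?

175 sci

Check high-value combinations within 23 kg:
- option 1+option 3+option 6+option 7: mass 12+3+2+2=19, value 57+64+17+37=175
- option 1+option 3+option 4: mass 12+3+8=23, value 57+64+46=167
- option 3+option 4+option 6+option 7: mass 3+8+2+2=15, value 64+46+17+37=164
- option 3+option 5+option 6+option 7: mass 3+15+2+2=22, value 64+43+17+37=161
Best: 175 sci.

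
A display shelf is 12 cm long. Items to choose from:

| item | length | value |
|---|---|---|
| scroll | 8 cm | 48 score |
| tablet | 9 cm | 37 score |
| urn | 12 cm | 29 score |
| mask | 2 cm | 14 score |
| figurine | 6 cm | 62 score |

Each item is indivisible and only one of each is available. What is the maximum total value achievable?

Check high-value combinations within 12 cm:
- mask+figurine: length 2+6=8, value 14+62=76
- figurine: length 6, value 62
- scroll+mask: length 8+2=10, value 48+14=62
- tablet+mask: length 9+2=11, value 37+14=51
Best: 76 score.

76 score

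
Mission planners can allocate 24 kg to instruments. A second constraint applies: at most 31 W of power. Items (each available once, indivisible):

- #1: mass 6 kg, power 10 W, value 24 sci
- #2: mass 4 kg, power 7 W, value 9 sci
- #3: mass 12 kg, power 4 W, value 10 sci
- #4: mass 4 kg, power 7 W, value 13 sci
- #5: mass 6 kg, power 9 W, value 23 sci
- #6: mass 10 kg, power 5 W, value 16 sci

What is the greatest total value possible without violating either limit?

Feasible sets respecting both limits:
- #1+#5+#6: mass 22, power 24, value 63
- #1+#2+#4+#6: mass 24, power 29, value 62
- #2+#4+#5+#6: mass 24, power 28, value 61
Best: 63 sci.

63 sci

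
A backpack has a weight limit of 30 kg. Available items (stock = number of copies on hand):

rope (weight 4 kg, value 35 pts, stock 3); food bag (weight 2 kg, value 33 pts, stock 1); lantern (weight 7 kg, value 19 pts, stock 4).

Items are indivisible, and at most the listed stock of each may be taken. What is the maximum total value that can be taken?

Top feasible selections:
- 3×rope + 1×food bag + 2×lantern: weight 28, value 176
- 3×rope + 1×food bag + 1×lantern: weight 21, value 157
- 3×rope + 2×lantern: weight 26, value 143
- 2×rope + 1×food bag + 2×lantern: weight 24, value 141
Best: 176 pts.

176 pts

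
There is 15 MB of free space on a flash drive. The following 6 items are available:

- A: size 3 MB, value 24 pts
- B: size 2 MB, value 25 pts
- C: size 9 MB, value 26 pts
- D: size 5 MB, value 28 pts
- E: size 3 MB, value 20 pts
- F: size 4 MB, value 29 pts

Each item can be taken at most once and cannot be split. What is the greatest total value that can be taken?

106 pts

Check high-value combinations within 15 MB:
- A+B+D+F: size 3+2+5+4=14, value 24+25+28+29=106
- B+D+E+F: size 2+5+3+4=14, value 25+28+20+29=102
- A+D+E+F: size 3+5+3+4=15, value 24+28+20+29=101
Best: 106 pts.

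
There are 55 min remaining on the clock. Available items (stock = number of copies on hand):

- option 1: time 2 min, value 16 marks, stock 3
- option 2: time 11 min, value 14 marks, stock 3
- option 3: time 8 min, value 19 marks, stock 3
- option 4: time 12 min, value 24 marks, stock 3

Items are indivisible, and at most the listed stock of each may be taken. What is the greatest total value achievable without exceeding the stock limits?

Best selections within time 55 and stock limits:
- 3×option 1 + 3×option 3 + 2×option 4: time 54, value 153
- 3×option 1 + 1×option 2 + 3×option 3 + 1×option 4: time 53, value 143
- 3×option 1 + 1×option 3 + 3×option 4: time 50, value 139
Best: 153 marks.

153 marks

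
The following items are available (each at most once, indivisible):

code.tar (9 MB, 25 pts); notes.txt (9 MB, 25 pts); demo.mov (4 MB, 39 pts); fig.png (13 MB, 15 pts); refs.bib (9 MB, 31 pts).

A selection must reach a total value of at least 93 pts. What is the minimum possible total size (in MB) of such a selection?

22

Subsets with value ≥ 93, sorted by total size:
- code.tar+demo.mov+refs.bib: size 22, value 95
- notes.txt+demo.mov+refs.bib: size 22, value 95
- code.tar+notes.txt+demo.mov+refs.bib: size 31, value 120
- code.tar+demo.mov+fig.png+refs.bib: size 35, value 110
Minimum size: 22 MB.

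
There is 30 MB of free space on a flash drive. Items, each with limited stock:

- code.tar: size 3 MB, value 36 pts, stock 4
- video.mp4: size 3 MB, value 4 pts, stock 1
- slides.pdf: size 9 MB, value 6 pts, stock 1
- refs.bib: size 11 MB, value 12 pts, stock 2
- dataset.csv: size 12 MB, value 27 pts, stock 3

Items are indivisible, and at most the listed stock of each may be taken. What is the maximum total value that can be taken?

Best selections within size 30 and stock limits:
- 4×code.tar + 1×video.mp4 + 1×dataset.csv: size 27, value 175
- 4×code.tar + 1×dataset.csv: size 24, value 171
- 4×code.tar + 1×video.mp4 + 1×refs.bib: size 26, value 160
- 4×code.tar + 1×refs.bib: size 23, value 156
Best: 175 pts.

175 pts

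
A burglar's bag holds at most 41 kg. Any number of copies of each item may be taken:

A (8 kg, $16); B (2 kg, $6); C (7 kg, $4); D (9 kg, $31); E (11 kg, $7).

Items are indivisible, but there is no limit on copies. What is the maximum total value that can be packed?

Best value-per-unit is D at 31/9; filling with it alone gives 4×31 = 124.
Optimal mix: 2×B + 4×D → weight 40, value 136.

$136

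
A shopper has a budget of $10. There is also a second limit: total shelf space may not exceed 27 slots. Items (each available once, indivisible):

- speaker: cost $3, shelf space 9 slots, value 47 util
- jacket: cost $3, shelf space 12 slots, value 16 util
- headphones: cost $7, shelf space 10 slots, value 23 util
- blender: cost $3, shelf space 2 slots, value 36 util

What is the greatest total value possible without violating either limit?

Feasible sets respecting both limits:
- speaker+jacket+blender: cost 9, shelf space 23, value 99
- speaker+blender: cost 6, shelf space 11, value 83
- speaker+headphones: cost 10, shelf space 19, value 70
- speaker+jacket: cost 6, shelf space 21, value 63
Best: 99 util.

99 util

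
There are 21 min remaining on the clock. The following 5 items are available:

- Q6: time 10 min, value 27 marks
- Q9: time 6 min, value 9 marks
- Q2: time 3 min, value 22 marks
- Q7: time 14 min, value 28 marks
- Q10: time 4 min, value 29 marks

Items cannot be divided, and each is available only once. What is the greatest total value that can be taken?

Check high-value combinations within 21 min:
- Q2+Q7+Q10: time 3+14+4=21, value 22+28+29=79
- Q6+Q2+Q10: time 10+3+4=17, value 27+22+29=78
- Q6+Q9+Q10: time 10+6+4=20, value 27+9+29=65
- Q9+Q2+Q10: time 6+3+4=13, value 9+22+29=60
- Q6+Q9+Q2: time 10+6+3=19, value 27+9+22=58
Best: 79 marks.

79 marks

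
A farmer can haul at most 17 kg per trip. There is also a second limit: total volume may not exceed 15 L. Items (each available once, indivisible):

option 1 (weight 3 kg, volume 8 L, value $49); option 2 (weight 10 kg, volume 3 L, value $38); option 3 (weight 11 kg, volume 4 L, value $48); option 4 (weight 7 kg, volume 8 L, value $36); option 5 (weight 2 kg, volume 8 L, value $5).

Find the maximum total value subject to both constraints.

$97

Feasible sets respecting both limits:
- option 1+option 3: weight 14, volume 12, value 97
- option 1+option 2: weight 13, volume 11, value 87
- option 2+option 4: weight 17, volume 11, value 74
- option 3+option 5: weight 13, volume 12, value 53
Best: $97.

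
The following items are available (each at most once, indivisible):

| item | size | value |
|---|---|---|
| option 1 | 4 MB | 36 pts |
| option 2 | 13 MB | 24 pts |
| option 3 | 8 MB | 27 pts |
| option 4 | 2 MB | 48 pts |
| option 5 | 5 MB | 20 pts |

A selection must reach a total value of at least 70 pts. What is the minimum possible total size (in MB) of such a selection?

Subsets with value ≥ 70, sorted by total size:
- option 1+option 4: size 6, value 84
- option 3+option 4: size 10, value 75
- option 1+option 4+option 5: size 11, value 104
Minimum size: 6 MB.

6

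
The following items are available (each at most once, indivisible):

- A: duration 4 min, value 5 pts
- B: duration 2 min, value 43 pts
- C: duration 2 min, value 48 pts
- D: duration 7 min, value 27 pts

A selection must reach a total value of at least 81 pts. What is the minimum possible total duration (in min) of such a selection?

4

Subsets with value ≥ 81, sorted by total duration:
- B+C: duration 4, value 91
- A+B+C: duration 8, value 96
- B+C+D: duration 11, value 118
- A+B+C+D: duration 15, value 123
Minimum duration: 4 min.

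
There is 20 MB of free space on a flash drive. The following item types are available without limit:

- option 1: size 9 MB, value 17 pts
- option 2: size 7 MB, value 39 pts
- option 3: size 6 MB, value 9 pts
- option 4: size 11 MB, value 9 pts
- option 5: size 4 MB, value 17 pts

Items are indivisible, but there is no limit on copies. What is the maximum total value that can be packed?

Best value-per-unit is option 2 at 39/7; filling with it alone gives 2×39 = 78.
Optimal mix: 2×option 2 + 1×option 5 → size 18, value 95.

95 pts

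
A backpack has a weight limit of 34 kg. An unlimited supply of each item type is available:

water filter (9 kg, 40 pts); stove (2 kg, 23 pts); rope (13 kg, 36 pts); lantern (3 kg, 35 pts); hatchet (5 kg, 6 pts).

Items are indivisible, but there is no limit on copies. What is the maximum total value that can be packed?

396 pts

Best value-per-unit is lantern at 35/3; filling with it alone gives 11×35 = 385.
Optimal mix: 2×stove + 10×lantern → weight 34, value 396.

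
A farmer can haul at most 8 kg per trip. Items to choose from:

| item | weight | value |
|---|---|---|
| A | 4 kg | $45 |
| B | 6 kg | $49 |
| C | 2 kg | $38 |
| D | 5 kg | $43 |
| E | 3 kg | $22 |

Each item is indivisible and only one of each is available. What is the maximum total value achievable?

$87

Check high-value combinations within 8 kg:
- B+C: weight 6+2=8, value 49+38=87
- A+C: weight 4+2=6, value 45+38=83
- C+D: weight 2+5=7, value 38+43=81
- A+E: weight 4+3=7, value 45+22=67
- D+E: weight 5+3=8, value 43+22=65
Best: $87.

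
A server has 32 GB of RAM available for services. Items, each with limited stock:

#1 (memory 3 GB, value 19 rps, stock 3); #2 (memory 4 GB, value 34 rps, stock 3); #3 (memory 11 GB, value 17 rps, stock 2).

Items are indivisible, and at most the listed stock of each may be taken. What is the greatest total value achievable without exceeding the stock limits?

Top feasible selections:
- 3×#1 + 3×#2 + 1×#3: memory 32, value 176
- 3×#1 + 3×#2: memory 21, value 159
- 2×#1 + 3×#2 + 1×#3: memory 29, value 157
- 3×#1 + 2×#2 + 1×#3: memory 28, value 142
Best: 176 rps.

176 rps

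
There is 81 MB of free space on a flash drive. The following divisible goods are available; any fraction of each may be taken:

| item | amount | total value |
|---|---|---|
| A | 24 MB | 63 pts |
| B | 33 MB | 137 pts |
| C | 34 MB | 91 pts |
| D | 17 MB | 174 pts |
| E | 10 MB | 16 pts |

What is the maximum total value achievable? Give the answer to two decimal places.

Take in order of value per unit:
- D (174/17 per unit): all 17 → value 174, running total 174.00
- B (137/33 per unit): all 33 → value 137, running total 311.00
- C (91/34 per unit): 31 of 34 → value 31×91/34 = 82.9706, running total 393.97
Total 393.97.

393.97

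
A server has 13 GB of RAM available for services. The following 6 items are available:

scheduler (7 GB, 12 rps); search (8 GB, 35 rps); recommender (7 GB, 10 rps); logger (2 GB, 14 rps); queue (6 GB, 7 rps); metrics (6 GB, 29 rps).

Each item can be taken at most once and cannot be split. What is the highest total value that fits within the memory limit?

49 rps

Check high-value combinations within 13 GB:
- search+logger: memory 8+2=10, value 35+14=49
- logger+metrics: memory 2+6=8, value 14+29=43
- scheduler+metrics: memory 7+6=13, value 12+29=41
- recommender+metrics: memory 7+6=13, value 10+29=39
- queue+metrics: memory 6+6=12, value 7+29=36
Best: 49 rps.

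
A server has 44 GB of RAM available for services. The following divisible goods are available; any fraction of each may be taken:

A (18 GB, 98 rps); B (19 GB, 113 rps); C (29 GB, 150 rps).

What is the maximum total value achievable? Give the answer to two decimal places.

Take in order of value per unit:
- B (113/19 per unit): all 19 → value 113, running total 113.00
- A (98/18 per unit): all 18 → value 98, running total 211.00
- C (150/29 per unit): 7 of 29 → value 7×150/29 = 36.2069, running total 247.21
Total 247.21.

247.21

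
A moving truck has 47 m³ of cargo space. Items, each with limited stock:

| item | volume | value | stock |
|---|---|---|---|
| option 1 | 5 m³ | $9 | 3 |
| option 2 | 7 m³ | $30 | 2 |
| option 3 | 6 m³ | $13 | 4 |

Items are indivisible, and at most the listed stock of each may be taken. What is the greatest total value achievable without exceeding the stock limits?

$126

Top feasible selections:
- 3×option 1 + 2×option 2 + 3×option 3: volume 47, value 126
- 1×option 1 + 2×option 2 + 4×option 3: volume 43, value 121
- 2×option 1 + 2×option 2 + 3×option 3: volume 42, value 117
- 3×option 1 + 2×option 2 + 2×option 3: volume 41, value 113
Best: $126.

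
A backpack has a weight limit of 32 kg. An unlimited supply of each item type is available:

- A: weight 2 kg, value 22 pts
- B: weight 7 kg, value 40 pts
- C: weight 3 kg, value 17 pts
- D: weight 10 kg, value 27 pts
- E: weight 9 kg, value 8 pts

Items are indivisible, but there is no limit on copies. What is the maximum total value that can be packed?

Best value-per-unit is A at 22/2, and filling with it alone uses weight 16×2=32. No mix of the others beats 16×22 = 352.

352 pts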